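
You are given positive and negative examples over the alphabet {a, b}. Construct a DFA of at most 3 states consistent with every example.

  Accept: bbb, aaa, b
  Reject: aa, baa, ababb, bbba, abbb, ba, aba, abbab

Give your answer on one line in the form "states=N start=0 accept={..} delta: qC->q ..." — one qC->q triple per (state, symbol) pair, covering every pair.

states=3 start=0 accept={0} delta: 0a->1 0b->0 1a->2 1b->1 2a->0 2b->1

Grow the machine one transition at a time. Run the examples from 0; the earliest place one falls off (shortest prefix, ties alphabetical) gets sent to the lowest-numbered state that keeps every Accept/Reject pair distinguishable — a pair clashes when both reach the same state with identical unread suffix — and to a fresh state only if none does.
a: 0a undefined. 0a->0: no, bbb/abbb meet in 0 with "bbb" left. Open state 1: 0a->1.
b: 0b undefined. 0b->0: ok.
aa: 1a undefined. 1a->0: no, bbb/aa meet in 0. 1a->1: no, aaa/aa meet in 1. Open state 2: 1a->2.
ab: 1b undefined. 1b->0: no, bbb/ababb meet in 0. 1b->1: ok.
aaa: 2a undefined. 2a->0: ok.
abab: 2b undefined. 2b->0: no, bbb/ababb meet in 0. 2b->1: ok.
All examples now run through 3 states with every (state, symbol) defined. Accept strings end in {0}, Reject strings end in {1,2}; accept={0}.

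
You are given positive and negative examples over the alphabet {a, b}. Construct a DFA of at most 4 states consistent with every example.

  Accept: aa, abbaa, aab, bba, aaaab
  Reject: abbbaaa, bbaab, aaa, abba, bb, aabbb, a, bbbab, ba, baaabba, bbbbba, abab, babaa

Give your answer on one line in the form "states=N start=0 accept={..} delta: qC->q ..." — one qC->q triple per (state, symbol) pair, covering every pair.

states=4 start=0 accept={0,2} delta: 0a->1 0b->2 1a->0 1b->3 2a->1 2b->1 3a->2 3b->0

Grow the machine one transition at a time. Run the examples from 0; the earliest place one falls off (shortest prefix, ties alphabetical) gets sent to the lowest-numbered state that keeps every Accept/Reject pair distinguishable — a pair clashes when both reach the same state with identical unread suffix — and to a fresh state only if none does.
a: 0a undefined. 0a->0: no, aa/aaa meet in 0. Open state 1: 0a->1.
b: 0b undefined. 0b->0: no, aab/bbaab meet in 1 with "ab" left. 0b->1: no, aa/ba meet in 1 with "a" left. Open state 2: 0b->2.
aa: 1a undefined. 1a->0: ok.
ab: 1b undefined. 1b->0: no, aa/abab meet in 0. 1b->1: no, aa/abbbaaa meet in 0. 1b->2: no, bba/abba meet in 2 with "ba" left. Open state 3: 1b->3.
ba: 2a undefined. 2a->0: no, aa/ba meet in 0. 2a->1: ok.
bb: 2b undefined. 2b->0: no, aa/bb meet in 0. 2b->1: ok.
aba: 3a undefined. 3a->0: no, aab/bbbab meet in 2. 3a->1: no, aa/babaa meet in 0. 3a->2: ok.
abb: 3b undefined. 3b->0: ok.
All examples now run through 4 states with every (state, symbol) defined. Accept strings end in {0,2}, Reject strings end in {1,3}; accept={0,2}.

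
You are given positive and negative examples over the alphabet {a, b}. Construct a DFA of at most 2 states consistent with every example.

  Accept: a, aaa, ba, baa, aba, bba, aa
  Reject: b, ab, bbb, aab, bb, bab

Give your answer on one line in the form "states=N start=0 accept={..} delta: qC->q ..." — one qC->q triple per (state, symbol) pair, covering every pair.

State merging on the prefix tree: take the shortest (then alphabetical) example prefix whose next move is undefined and point that move at state 0, else 1, else 2, ...; a target is out if some Accept/Reject pair would then sit in one state with the same input left (inseparable). If every existing state is out, open a new one.
a: 0a undefined. 0a->0: ok.
b: 0b undefined. 0b->0: no, a/b meet in 0. Open state 1: 0b->1.
ba: 1a undefined. 1a->0: ok.
bb: 1b undefined. 1b->0: no, a/bb meet in 0. 1b->1: ok.
All examples now run through 2 states with every (state, symbol) defined. Accept strings end in {0}, Reject strings end in {1}; accept={0}.

states=2 start=0 accept={0} delta: 0a->0 0b->1 1a->0 1b->1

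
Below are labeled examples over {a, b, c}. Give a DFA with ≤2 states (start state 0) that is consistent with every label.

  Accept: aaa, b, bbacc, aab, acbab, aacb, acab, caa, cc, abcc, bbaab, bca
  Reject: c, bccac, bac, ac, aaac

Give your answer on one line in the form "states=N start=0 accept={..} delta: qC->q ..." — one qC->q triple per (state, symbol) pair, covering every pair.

states=2 start=0 accept={0} delta: 0a->0 0b->0 0c->1 1a->0 1b->0 1c->0

Fold the examples into a partial DFA from state 0: repeatedly fix the first undefined (state, symbol) met by the shortest-then-alphabetical prefix, trying targets in increasing order and rejecting any under which an Accept and a Reject string meet in one state with the same remainder; add a state when all current targets are rejected. Accepting states are where Accept strings end.
a: 0a undefined. 0a->0: ok.
b: 0b undefined. 0b->0: ok.
c: 0c undefined. 0c->0: no, aaa/c meet in 0. Open state 1: 0c->1.
ca: 1a undefined. 1a->0: ok.
cc: 1c undefined. 1c->0: ok.
acb: 1b undefined. 1b->0: ok.
All examples now run through 2 states with every (state, symbol) defined. Accept strings end in {0}, Reject strings end in {1}; accept={0}.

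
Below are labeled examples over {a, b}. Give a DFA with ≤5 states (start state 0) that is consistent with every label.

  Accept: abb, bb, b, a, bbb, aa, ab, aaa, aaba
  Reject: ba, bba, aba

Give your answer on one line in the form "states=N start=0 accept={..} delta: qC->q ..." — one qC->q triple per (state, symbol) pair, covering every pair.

Grow the machine one transition at a time. Run the examples from 0; the earliest place one falls off (shortest prefix, ties alphabetical) gets sent to the lowest-numbered state that keeps every Accept/Reject pair distinguishable — a pair clashes when both reach the same state with identical unread suffix — and to a fresh state only if none does.
a: 0a undefined. 0a->0: no, aaba/ba meet in 0 with "ba" left. Open state 1: 0a->1.
b: 0b undefined. 0b->0: no, a/ba meet in 1. 0b->1: no, aa/ba meet in 1 with "a" left. Open state 2: 0b->2.
aa: 1a undefined. 1a->0: no, aaba/ba meet in 2 with "a" left. 1a->1: no, aaba/aba meet in 1 with "ba" left. 1a->2: no, aaa/ba meet in 2 with "a" left. Open state 3: 1a->3.
ab: 1b undefined. 1b->0: no, a/aba meet in 1. 1b->1: no, aa/aba meet in 3. 1b->2: ok.
ba: 2a undefined. 2a->0: ok.
bb: 2b undefined. 2b->0: no, abb/ba meet in 0. 2b->1: no, aa/bba meet in 3. 2b->2: ok.
aaa: 3a undefined. 3a->0: no, aaa/ba meet in 0. 3a->1: ok.
aab: 3b undefined. 3b->0: ok.
All examples now run through 4 states with every (state, symbol) defined. Accept strings end in {1,2,3}, Reject strings end in {0}; accept={1,2,3}.

states=4 start=0 accept={1,2,3} delta: 0a->1 0b->2 1a->3 1b->2 2a->0 2b->2 3a->1 3b->0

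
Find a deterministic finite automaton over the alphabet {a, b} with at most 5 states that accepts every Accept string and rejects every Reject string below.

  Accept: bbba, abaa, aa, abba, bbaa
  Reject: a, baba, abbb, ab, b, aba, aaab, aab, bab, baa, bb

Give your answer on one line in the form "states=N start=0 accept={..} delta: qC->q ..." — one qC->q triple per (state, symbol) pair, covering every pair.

states=3 start=0 accept={2} delta: 0a->1 0b->1 1a->2 1b->0 2a->0 2b->0

Grow the machine one transition at a time. Run the examples from 0; the earliest place one falls off (shortest prefix, ties alphabetical) gets sent to the lowest-numbered state that keeps every Accept/Reject pair distinguishable — a pair clashes when both reach the same state with identical unread suffix — and to a fresh state only if none does.
a: 0a undefined. 0a->0: no, abaa/baa meet in 0 with "baa" left. Open state 1: 0a->1.
b: 0b undefined. 0b->0: no, bbba/a meet in 1. 0b->1: ok.
aa: 1a undefined. 1a->0: no, aa/baba meet in 0. 1a->1: no, aa/a meet in 1. Open state 2: 1a->2.
ab: 1b undefined. 1b->0: ok.
aaa: 2a undefined. 2a->0: ok.
aab: 2b undefined. 2b->0: ok.
All examples now run through 3 states with every (state, symbol) defined. Accept strings end in {2}, Reject strings end in {0,1}; accept={2}.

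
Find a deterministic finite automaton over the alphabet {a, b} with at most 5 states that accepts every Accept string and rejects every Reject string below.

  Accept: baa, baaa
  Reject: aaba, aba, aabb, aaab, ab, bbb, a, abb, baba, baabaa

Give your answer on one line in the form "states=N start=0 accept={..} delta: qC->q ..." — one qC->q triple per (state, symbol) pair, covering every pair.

states=4 start=0 accept={3} delta: 0a->0 0b->1 1a->2 1b->0 2a->3 2b->0 3a->3 3b->0

Grow the machine one transition at a time. Run the examples from 0; the earliest place one falls off (shortest prefix, ties alphabetical) gets sent to the lowest-numbered state that keeps every Accept/Reject pair distinguishable — a pair clashes when both reach the same state with identical unread suffix — and to a fresh state only if none does.
a: 0a undefined. 0a->0: ok.
b: 0b undefined. 0b->0: no, baa/aaba meet in 0. Open state 1: 0b->1.
ba: 1a undefined. 1a->0: no, baa/aaba meet in 0. 1a->1: no, baa/aaba meet in 1. Open state 2: 1a->2.
bb: 1b undefined. 1b->0: ok.
baa: 2a undefined. 2a->0: no, baa/aabb meet in 0. 2a->1: no, baa/aaab meet in 1. 2a->2: no, baa/aaba meet in 2. Open state 3: 2a->3.
bab: 2b undefined. 2b->0: ok.
baaa: 3a undefined. 3a->0: no, baaa/aabb meet in 0. 3a->1: no, baaa/aaab meet in 1. 3a->2: no, baaa/aaba meet in 2. 3a->3: ok.
baab: 3b undefined. 3b->0: ok.
All examples now run through 4 states with every (state, symbol) defined. Accept strings end in {3}, Reject strings end in {0,1,2}; accept={3}.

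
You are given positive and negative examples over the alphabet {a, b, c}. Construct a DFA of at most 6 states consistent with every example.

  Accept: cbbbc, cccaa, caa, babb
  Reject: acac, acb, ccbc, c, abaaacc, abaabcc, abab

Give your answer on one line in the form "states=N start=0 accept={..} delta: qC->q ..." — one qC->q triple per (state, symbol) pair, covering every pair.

Fold the examples into a partial DFA from state 0: repeatedly fix the first undefined (state, symbol) met by the shortest-then-alphabetical prefix, trying targets in increasing order and rejecting any under which an Accept and a Reject string meet in one state with the same remainder; add a state when all current targets are rejected. Accepting states are where Accept strings end.
a: 0a undefined. 0a->0: ok.
b: 0b undefined. 0b->0: no, babb/abab meet in 0. Open state 1: 0b->1.
c: 0c undefined. 0c->0: no, cccaa/acac meet in 0. 0c->1: ok.
ba: 1a undefined. 1a->0: no, babb/acb meet in 1 with "b" left. 1a->1: no, caa/c meet in 1. Open state 2: 1a->2.
cb: 1b undefined. 1b->0: no, cbbbc/c meet in 1. 1b->1: ok.
cc: 1c undefined. 1c->0: no, cbbbc/ccbc meet in 0. 1c->1: no, cbbbc/acb meet in 1. 1c->2: ok.
bab: 2b undefined. 2b->0: no, babb/acb meet in 1. 2b->1: no, cbbbc/ccbc meet in 2. 2b->2: no, cbbbc/abab meet in 2. Open state 3: 2b->3.
caa: 2a undefined. 2a->0: no, cbbbc/abaaacc meet in 2. 2a->1: no, caa/acb meet in 1. 2a->2: ok.
ccc: 2c undefined. 2c->0: no, cccaa/acac meet in 0. 2c->1: no, cbbbc/abaaacc meet in 2. 2c->2: no, cbbbc/acac meet in 2. 2c->3: ok.
babb: 3b undefined. 3b->0: ok.
ccbc: 3c undefined. 3c->0: no, babb/ccbc meet in 0. 3c->1: no, cbbbc/abaabcc meet in 2. 3c->2: no, cbbbc/ccbc meet in 2. 3c->3: ok.
ccca: 3a undefined. 3a->0: ok.
All examples now run through 4 states with every (state, symbol) defined. Accept strings end in {0,2}, Reject strings end in {1,3}; accept={0,2}.

states=4 start=0 accept={0,2} delta: 0a->0 0b->1 0c->1 1a->2 1b->1 1c->2 2a->2 2b->3 2c->3 3a->0 3b->0 3c->3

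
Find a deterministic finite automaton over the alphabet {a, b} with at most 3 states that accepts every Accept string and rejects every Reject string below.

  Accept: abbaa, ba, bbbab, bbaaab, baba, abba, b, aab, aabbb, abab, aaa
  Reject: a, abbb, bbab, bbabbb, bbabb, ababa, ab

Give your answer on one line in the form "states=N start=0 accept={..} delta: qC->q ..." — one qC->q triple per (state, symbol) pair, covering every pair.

Grow the machine one transition at a time. Run the examples from 0; the earliest place one falls off (shortest prefix, ties alphabetical) gets sent to the lowest-numbered state that keeps every Accept/Reject pair distinguishable — a pair clashes when both reach the same state with identical unread suffix — and to a fresh state only if none does.
a: 0a undefined. 0a->0: no, baba/ababa meet in 0 with "baba" left. Open state 1: 0a->1.
b: 0b undefined. 0b->0: no, ba/a meet in 1. 0b->1: no, b/a meet in 1. Open state 2: 0b->2.
aa: 1a undefined. 1a->0: no, aaa/a meet in 1. 1a->1: no, aab/ab meet in 1 with "b" left. 1a->2: ok.
ab: 1b undefined. 1b->0: no, aab/abbb meet in 2 with "b" left. 1b->1: ok.
ba: 2a undefined. 2a->0: ok.
bb: 2b undefined. 2b->0: ok.
All examples now run through 3 states with every (state, symbol) defined. Accept strings end in {0,2}, Reject strings end in {1}; accept={0,2}.

states=3 start=0 accept={0,2} delta: 0a->1 0b->2 1a->2 1b->1 2a->0 2b->0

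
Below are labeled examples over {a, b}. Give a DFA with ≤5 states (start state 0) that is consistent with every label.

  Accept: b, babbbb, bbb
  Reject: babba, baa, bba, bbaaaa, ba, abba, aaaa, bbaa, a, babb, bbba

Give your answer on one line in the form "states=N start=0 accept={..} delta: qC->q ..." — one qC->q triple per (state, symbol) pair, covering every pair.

Grow the machine one transition at a time. Run the examples from 0; the earliest place one falls off (shortest prefix, ties alphabetical) gets sent to the lowest-numbered state that keeps every Accept/Reject pair distinguishable — a pair clashes when both reach the same state with identical unread suffix — and to a fresh state only if none does.
a: 0a undefined. 0a->0: ok.
b: 0b undefined. 0b->0: no, b/babba meet in 0. Open state 1: 0b->1.
ba: 1a undefined. 1a->0: ok.
bb: 1b undefined. 1b->0: no, babbbb/babba meet in 0. 1b->1: no, b/babb meet in 1. Open state 2: 1b->2.
bba: 2a undefined. 2a->0: ok.
bbb: 2b undefined. 2b->0: no, bbb/babba meet in 0. 2b->1: no, babbbb/babb meet in 2. 2b->2: no, babbbb/babb meet in 2. Open state 3: 2b->3.
bbba: 3a undefined. 3a->0: ok.
babbbb: 3b undefined. 3b->0: no, babbbb/babba meet in 0. 3b->1: ok.
All examples now run through 4 states with every (state, symbol) defined. Accept strings end in {1,3}, Reject strings end in {0,2}; accept={1,3}.

states=4 start=0 accept={1,3} delta: 0a->0 0b->1 1a->0 1b->2 2a->0 2b->3 3a->0 3b->1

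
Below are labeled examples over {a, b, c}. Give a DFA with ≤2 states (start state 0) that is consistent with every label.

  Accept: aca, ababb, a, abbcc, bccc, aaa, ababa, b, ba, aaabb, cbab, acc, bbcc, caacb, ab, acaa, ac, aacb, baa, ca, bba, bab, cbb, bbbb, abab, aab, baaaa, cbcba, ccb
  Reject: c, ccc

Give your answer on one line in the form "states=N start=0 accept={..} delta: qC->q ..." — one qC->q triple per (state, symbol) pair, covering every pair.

Grow the machine one transition at a time. Run the examples from 0; the earliest place one falls off (shortest prefix, ties alphabetical) gets sent to the lowest-numbered state that keeps every Accept/Reject pair distinguishable — a pair clashes when both reach the same state with identical unread suffix — and to a fresh state only if none does.
a: 0a undefined. 0a->0: no, ac/c meet in 0 with "c" left. Open state 1: 0a->1.
b: 0b undefined. 0b->0: no, bccc/ccc meet in 0 with "ccc" left. 0b->1: ok.
c: 0c undefined. 0c->0: ok.
aa: 1a undefined. 1a->0: no, ba/c meet in 0. 1a->1: ok.
ab: 1b undefined. 1b->0: no, cbab/c meet in 0. 1b->1: ok.
ac: 1c undefined. 1c->0: no, abbcc/c meet in 0. 1c->1: ok.
All examples now run through 2 states with every (state, symbol) defined. Accept strings end in {1}, Reject strings end in {0}; accept={1}.

states=2 start=0 accept={1} delta: 0a->1 0b->1 0c->0 1a->1 1b->1 1c->1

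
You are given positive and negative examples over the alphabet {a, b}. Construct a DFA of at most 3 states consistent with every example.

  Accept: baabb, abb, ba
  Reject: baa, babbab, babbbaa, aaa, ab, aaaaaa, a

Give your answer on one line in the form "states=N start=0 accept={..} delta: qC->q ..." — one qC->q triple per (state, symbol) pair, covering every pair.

Grow the machine one transition at a time. Run the examples from 0; the earliest place one falls off (shortest prefix, ties alphabetical) gets sent to the lowest-numbered state that keeps every Accept/Reject pair distinguishable — a pair clashes when both reach the same state with identical unread suffix — and to a fresh state only if none does.
a: 0a undefined. 0a->0: ok.
b: 0b undefined. 0b->0: no, baabb/baa meet in 0. Open state 1: 0b->1.
ba: 1a undefined. 1a->0: no, ba/baa meet in 0. 1a->1: no, ba/baa meet in 1. Open state 2: 1a->2.
abb: 1b undefined. 1b->0: no, abb/aaa meet in 0. 1b->1: no, abb/ab meet in 1. 1b->2: ok.
baa: 2a undefined. 2a->0: ok.
bab: 2b undefined. 2b->0: ok.
All examples now run through 3 states with every (state, symbol) defined. Accept strings end in {2}, Reject strings end in {0,1}; accept={2}.

states=3 start=0 accept={2} delta: 0a->0 0b->1 1a->2 1b->2 2a->0 2b->0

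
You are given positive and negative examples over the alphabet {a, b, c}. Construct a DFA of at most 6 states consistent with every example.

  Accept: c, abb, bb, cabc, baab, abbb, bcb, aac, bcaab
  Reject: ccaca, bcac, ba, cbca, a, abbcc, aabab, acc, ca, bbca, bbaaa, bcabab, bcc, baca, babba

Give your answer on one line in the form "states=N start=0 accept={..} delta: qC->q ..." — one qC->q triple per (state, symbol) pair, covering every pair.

Grow the machine one transition at a time. Run the examples from 0; the earliest place one falls off (shortest prefix, ties alphabetical) gets sent to the lowest-numbered state that keeps every Accept/Reject pair distinguishable — a pair clashes when both reach the same state with identical unread suffix — and to a fresh state only if none does.
a: 0a undefined. 0a->0: ok.
b: 0b undefined. 0b->0: no, abb/ba meet in 0. Open state 1: 0b->1.
c: 0c undefined. 0c->0: no, c/ccaca meet in 0. 0c->1: ok.
ba: 1a undefined. 1a->0: no, c/aabab meet in 1. 1a->1: no, c/ba meet in 1. Open state 2: 1a->2.
bb: 1b undefined. 1b->0: no, abb/a meet in 0. 1b->1: ok.
bc: 1c undefined. 1c->0: no, c/bcac meet in 1. 1c->1: no, c/abbcc meet in 1. 1c->2: no, bcb/aabab meet in 2 with "b" left. Open state 3: 1c->3.
baa: 2a undefined. 2a->0: ok.
bab: 2b undefined. 2b->0: ok.
bac: 2c undefined. 2c->0: ok.
bca: 3a undefined. 3a->0: no, c/bcac meet in 1. 3a->1: no, c/ccaca meet in 1. 3a->2: no, c/bcabab meet in 1. 3a->3: ok.
bcb: 3b undefined. 3b->0: no, c/bcabab meet in 1. 3b->1: ok.
bcc: 3c undefined. 3c->0: ok.
All examples now run through 4 states with every (state, symbol) defined. Accept strings end in {1}, Reject strings end in {0,2,3}; accept={1}.

states=4 start=0 accept={1} delta: 0a->0 0b->1 0c->1 1a->2 1b->1 1c->3 2a->0 2b->0 2c->0 3a->3 3b->1 3c->0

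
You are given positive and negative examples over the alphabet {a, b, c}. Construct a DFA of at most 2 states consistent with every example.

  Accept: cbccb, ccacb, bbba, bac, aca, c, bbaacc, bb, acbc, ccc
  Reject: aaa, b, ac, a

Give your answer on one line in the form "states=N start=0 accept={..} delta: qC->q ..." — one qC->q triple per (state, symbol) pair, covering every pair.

states=2 start=0 accept={0} delta: 0a->1 0b->1 0c->0 1a->0 1b->0 1c->1

State merging on the prefix tree: take the shortest (then alphabetical) example prefix whose next move is undefined and point that move at state 0, else 1, else 2, ...; a target is out if some Accept/Reject pair would then sit in one state with the same input left (inseparable). If every existing state is out, open a new one.
a: 0a undefined. 0a->0: no, c/ac meet in 0 with "c" left. Open state 1: 0a->1.
b: 0b undefined. 0b->0: no, bbba/a meet in 1. 0b->1: ok.
c: 0c undefined. 0c->0: ok.
aa: 1a undefined. 1a->0: ok.
ac: 1c undefined. 1c->0: no, cbccb/aaa meet in 1. 1c->1: ok.
bb: 1b undefined. 1b->0: ok.
All examples now run through 2 states with every (state, symbol) defined. Accept strings end in {0}, Reject strings end in {1}; accept={0}.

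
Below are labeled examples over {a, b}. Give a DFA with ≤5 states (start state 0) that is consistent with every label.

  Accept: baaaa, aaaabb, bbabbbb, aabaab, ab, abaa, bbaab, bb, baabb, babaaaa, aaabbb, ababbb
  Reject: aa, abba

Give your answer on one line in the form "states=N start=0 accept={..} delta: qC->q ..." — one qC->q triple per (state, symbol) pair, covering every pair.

states=4 start=0 accept={1,2} delta: 0a->0 0b->1 1a->1 1b->2 2a->3 2b->1 3a->1 3b->0

Fold the examples into a partial DFA from state 0: repeatedly fix the first undefined (state, symbol) met by the shortest-then-alphabetical prefix, trying targets in increasing order and rejecting any under which an Accept and a Reject string meet in one state with the same remainder; add a state when all current targets are rejected. Accepting states are where Accept strings end.
a: 0a undefined. 0a->0: ok.
b: 0b undefined. 0b->0: no, baaaa/aa meet in 0. Open state 1: 0b->1.
ba: 1a undefined. 1a->0: no, baaaa/aa meet in 0. 1a->1: ok.
bb: 1b undefined. 1b->0: no, aaaabb/aa meet in 0. 1b->1: no, baaaa/abba meet in 1. Open state 2: 1b->2.
bba: 2a undefined. 2a->0: no, babaaaa/aa meet in 0. 2a->1: no, baaaa/abba meet in 1. 2a->2: no, aaaabb/abba meet in 2. Open state 3: 2a->3.
bbaa: 3a undefined. 3a->0: no, babaaaa/aa meet in 0. 3a->1: ok.
bbab: 3b undefined. 3b->0: ok.
ababb: 2b undefined. 2b->0: no, bbabbbb/aa meet in 0. 2b->1: ok.
All examples now run through 4 states with every (state, symbol) defined. Accept strings end in {1,2}, Reject strings end in {0,3}; accept={1,2}.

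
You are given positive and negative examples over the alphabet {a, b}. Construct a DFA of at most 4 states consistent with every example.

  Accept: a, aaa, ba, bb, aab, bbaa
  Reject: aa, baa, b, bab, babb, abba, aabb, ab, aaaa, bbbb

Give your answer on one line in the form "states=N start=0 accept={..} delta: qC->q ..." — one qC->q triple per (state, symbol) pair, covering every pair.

states=4 start=0 accept={1,3} delta: 0a->1 0b->2 1a->2 1b->2 2a->3 2b->3 3a->0 3b->0

Fold the examples into a partial DFA from state 0: repeatedly fix the first undefined (state, symbol) met by the shortest-then-alphabetical prefix, trying targets in increasing order and rejecting any under which an Accept and a Reject string meet in one state with the same remainder; add a state when all current targets are rejected. Accepting states are where Accept strings end.
a: 0a undefined. 0a->0: no, a/aa meet in 0. Open state 1: 0a->1.
b: 0b undefined. 0b->0: no, bb/b meet in 0. 0b->1: no, a/b meet in 1. Open state 2: 0b->2.
aa: 1a undefined. 1a->0: no, bb/aabb meet in 2 with "b" left. 1a->1: no, a/aa meet in 1. 1a->2: ok.
ab: 1b undefined. 1b->0: no, aaa/abba meet in 2 with "a" left. 1b->1: no, a/ab meet in 1. 1b->2: ok.
ba: 2a undefined. 2a->0: no, a/baa meet in 1. 2a->1: no, bb/babb meet in 2 with "b" left. 2a->2: no, aaa/aa meet in 2. Open state 3: 2a->3.
bb: 2b undefined. 2b->0: no, a/abba meet in 1. 2b->1: no, a/bbbb meet in 1. 2b->2: no, aaa/abba meet in 3. 2b->3: ok.
baa: 3a undefined. 3a->0: ok.
bab: 3b undefined. 3b->0: ok.
All examples now run through 4 states with every (state, symbol) defined. Accept strings end in {1,3}, Reject strings end in {0,2}; accept={1,3}.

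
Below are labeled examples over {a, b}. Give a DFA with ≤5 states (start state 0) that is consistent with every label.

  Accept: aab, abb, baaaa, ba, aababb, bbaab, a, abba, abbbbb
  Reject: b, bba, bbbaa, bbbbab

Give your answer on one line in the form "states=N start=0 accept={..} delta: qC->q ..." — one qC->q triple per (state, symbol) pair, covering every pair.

states=5 start=0 accept={0,1,4} delta: 0a->1 0b->2 1a->1 1b->1 2a->0 2b->3 3a->3 3b->4 4a->3 4b->2

Grow the machine one transition at a time. Run the examples from 0; the earliest place one falls off (shortest prefix, ties alphabetical) gets sent to the lowest-numbered state that keeps every Accept/Reject pair distinguishable — a pair clashes when both reach the same state with identical unread suffix — and to a fresh state only if none does.
a: 0a undefined. 0a->0: no, aab/b meet in 0 with "b" left. Open state 1: 0a->1.
b: 0b undefined. 0b->0: no, ba/bba meet in 1. 0b->1: no, a/b meet in 1. Open state 2: 0b->2.
aa: 1a undefined. 1a->0: no, aab/b meet in 2. 1a->1: ok.
ab: 1b undefined. 1b->0: no, abb/b meet in 2. 1b->1: ok.
ba: 2a undefined. 2a->0: ok.
bb: 2b undefined. 2b->0: no, aab/bba meet in 1. 2b->1: no, aab/bba meet in 1. 2b->2: no, aab/bbbaa meet in 1. Open state 3: 2b->3.
bba: 3a undefined. 3a->0: no, ba/bba meet in 0. 3a->1: no, aab/bba meet in 1. 3a->2: no, bbaab/b meet in 2. 3a->3: ok.
bbb: 3b undefined. 3b->0: no, aab/bbbaa meet in 1. 3b->1: no, aab/bbbaa meet in 1. 3b->2: no, aab/bbbaa meet in 1. 3b->3: no, bbaab/bba meet in 3. Open state 4: 3b->4.
bbba: 4a undefined. 4a->0: no, aab/bbbaa meet in 1. 4a->1: no, aab/bbbaa meet in 1. 4a->2: no, ba/bbbaa meet in 0. 4a->3: ok.
bbbb: 4b undefined. 4b->0: no, aab/bbbbab meet in 1. 4b->1: no, aab/bbbbab meet in 1. 4b->2: ok.
All examples now run through 5 states with every (state, symbol) defined. Accept strings end in {0,1,4}, Reject strings end in {2,3}; accept={0,1,4}.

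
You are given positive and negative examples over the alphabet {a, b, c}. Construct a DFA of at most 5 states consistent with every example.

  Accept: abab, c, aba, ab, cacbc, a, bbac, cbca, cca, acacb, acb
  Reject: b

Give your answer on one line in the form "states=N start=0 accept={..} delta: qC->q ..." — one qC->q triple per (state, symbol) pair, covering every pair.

states=2 start=0 accept={1} delta: 0a->1 0b->0 0c->1 1a->1 1b->1 1c->1

State merging on the prefix tree: take the shortest (then alphabetical) example prefix whose next move is undefined and point that move at state 0, else 1, else 2, ...; a target is out if some Accept/Reject pair would then sit in one state with the same input left (inseparable). If every existing state is out, open a new one.
a: 0a undefined. 0a->0: no, ab/b meet in 0 with "b" left. Open state 1: 0a->1.
b: 0b undefined. 0b->0: ok.
c: 0c undefined. 0c->0: no, c/b meet in 0. 0c->1: ok.
ab: 1b undefined. 1b->0: no, abab/b meet in 0. 1b->1: ok.
ac: 1c undefined. 1c->0: no, bbac/b meet in 0. 1c->1: ok.
ca: 1a undefined. 1a->0: no, abab/b meet in 0. 1a->1: ok.
All examples now run through 2 states with every (state, symbol) defined. Accept strings end in {1}, Reject strings end in {0}; accept={1}.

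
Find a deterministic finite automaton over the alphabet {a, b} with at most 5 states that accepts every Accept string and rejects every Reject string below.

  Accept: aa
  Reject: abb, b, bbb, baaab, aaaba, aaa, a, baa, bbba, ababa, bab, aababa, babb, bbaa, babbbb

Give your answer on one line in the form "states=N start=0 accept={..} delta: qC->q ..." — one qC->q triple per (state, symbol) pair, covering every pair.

Fold the examples into a partial DFA from state 0: repeatedly fix the first undefined (state, symbol) met by the shortest-then-alphabetical prefix, trying targets in increasing order and rejecting any under which an Accept and a Reject string meet in one state with the same remainder; add a state when all current targets are rejected. Accepting states are where Accept strings end.
a: 0a undefined. 0a->0: no, aa/aaa meet in 0. Open state 1: 0a->1.
b: 0b undefined. 0b->0: no, aa/baa meet in 1 with "a" left. 0b->1: ok.
aa: 1a undefined. 1a->0: no, aa/aababa meet in 0. 1a->1: no, aa/b meet in 1. Open state 2: 1a->2.
ab: 1b undefined. 1b->0: no, aa/bbba meet in 2. 1b->1: no, aa/bbba meet in 2. 1b->2: ok.
aaa: 2a undefined. 2a->0: no, aa/baaab meet in 2. 2a->1: no, aa/bbaa meet in 2. 2a->2: no, aa/aaa meet in 2. Open state 3: 2a->3.
aab: 2b undefined. 2b->0: ok.
aaab: 3b undefined. 3b->0: ok.
baaa: 3a undefined. 3a->0: ok.
All examples now run through 4 states with every (state, symbol) defined. Accept strings end in {2}, Reject strings end in {0,1,3}; accept={2}.

states=4 start=0 accept={2} delta: 0a->1 0b->1 1a->2 1b->2 2a->3 2b->0 3a->0 3b->0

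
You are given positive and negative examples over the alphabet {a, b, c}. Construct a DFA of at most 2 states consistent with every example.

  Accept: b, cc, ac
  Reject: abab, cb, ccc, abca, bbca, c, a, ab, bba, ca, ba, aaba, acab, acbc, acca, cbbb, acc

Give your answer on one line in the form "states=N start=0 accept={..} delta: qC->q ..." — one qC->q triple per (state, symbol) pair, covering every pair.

states=2 start=0 accept={0} delta: 0a->1 0b->0 0c->1 1a->1 1b->1 1c->0

Grow the machine one transition at a time. Run the examples from 0; the earliest place one falls off (shortest prefix, ties alphabetical) gets sent to the lowest-numbered state that keeps every Accept/Reject pair distinguishable — a pair clashes when both reach the same state with identical unread suffix — and to a fresh state only if none does.
a: 0a undefined. 0a->0: no, b/ab meet in 0 with "b" left. Open state 1: 0a->1.
b: 0b undefined. 0b->0: ok.
c: 0c undefined. 0c->0: no, b/cb meet in 0. 0c->1: ok.
aa: 1a undefined. 1a->0: no, b/bbca meet in 0. 1a->1: ok.
ab: 1b undefined. 1b->0: no, b/abab meet in 0. 1b->1: ok.
ac: 1c undefined. 1c->0: ok.
All examples now run through 2 states with every (state, symbol) defined. Accept strings end in {0}, Reject strings end in {1}; accept={0}.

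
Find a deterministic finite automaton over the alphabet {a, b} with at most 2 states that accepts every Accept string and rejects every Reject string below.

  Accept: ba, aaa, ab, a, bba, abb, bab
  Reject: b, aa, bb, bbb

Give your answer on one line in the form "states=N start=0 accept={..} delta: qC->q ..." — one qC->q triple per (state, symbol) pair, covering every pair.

states=2 start=0 accept={1} delta: 0a->1 0b->0 1a->0 1b->1

State merging on the prefix tree: take the shortest (then alphabetical) example prefix whose next move is undefined and point that move at state 0, else 1, else 2, ...; a target is out if some Accept/Reject pair would then sit in one state with the same input left (inseparable). If every existing state is out, open a new one.
a: 0a undefined. 0a->0: no, aaa/aa meet in 0. Open state 1: 0a->1.
b: 0b undefined. 0b->0: ok.
aa: 1a undefined. 1a->0: ok.
ab: 1b undefined. 1b->0: no, ab/b meet in 0. 1b->1: ok.
All examples now run through 2 states with every (state, symbol) defined. Accept strings end in {1}, Reject strings end in {0}; accept={1}.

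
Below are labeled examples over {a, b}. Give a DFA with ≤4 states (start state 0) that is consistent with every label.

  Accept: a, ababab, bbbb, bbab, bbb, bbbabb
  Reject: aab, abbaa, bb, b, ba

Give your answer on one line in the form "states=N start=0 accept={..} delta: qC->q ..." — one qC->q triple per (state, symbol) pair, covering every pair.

states=4 start=0 accept={0,3} delta: 0a->0 0b->1 1a->1 1b->2 2a->2 2b->3 3a->1 3b->0

Fold the examples into a partial DFA from state 0: repeatedly fix the first undefined (state, symbol) met by the shortest-then-alphabetical prefix, trying targets in increasing order and rejecting any under which an Accept and a Reject string meet in one state with the same remainder; add a state when all current targets are rejected. Accepting states are where Accept strings end.
a: 0a undefined. 0a->0: ok.
b: 0b undefined. 0b->0: no, a/aab meet in 0. Open state 1: 0b->1.
ba: 1a undefined. 1a->0: no, a/ba meet in 0. 1a->1: ok.
bb: 1b undefined. 1b->0: no, a/abbaa meet in 0. 1b->1: no, ababab/aab meet in 1. Open state 2: 1b->2.
bba: 2a undefined. 2a->0: no, a/abbaa meet in 0. 2a->1: no, ababab/bb meet in 2. 2a->2: ok.
bbb: 2b undefined. 2b->0: no, bbbb/aab meet in 1. 2b->1: no, ababab/aab meet in 1. 2b->2: no, ababab/abbaa meet in 2. Open state 3: 2b->3.
bbba: 3a undefined. 3a->0: no, bbbabb/abbaa meet in 2. 3a->1: ok.
bbbb: 3b undefined. 3b->0: ok.
All examples now run through 4 states with every (state, symbol) defined. Accept strings end in {0,3}, Reject strings end in {1,2}; accept={0,3}.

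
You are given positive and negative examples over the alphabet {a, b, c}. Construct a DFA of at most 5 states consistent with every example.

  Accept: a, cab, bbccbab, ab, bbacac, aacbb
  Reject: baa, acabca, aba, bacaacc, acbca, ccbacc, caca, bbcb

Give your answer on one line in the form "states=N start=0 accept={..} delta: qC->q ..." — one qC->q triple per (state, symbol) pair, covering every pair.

Fold the examples into a partial DFA from state 0: repeatedly fix the first undefined (state, symbol) met by the shortest-then-alphabetical prefix, trying targets in increasing order and rejecting any under which an Accept and a Reject string meet in one state with the same remainder; add a state when all current targets are rejected. Accepting states are where Accept strings end.
a: 0a undefined. 0a->0: ok.
b: 0b undefined. 0b->0: no, a/baa meet in 0. Open state 1: 0b->1.
c: 0c undefined. 0c->0: no, a/caca meet in 0. 0c->1: ok.
ba: 1a undefined. 1a->0: no, a/baa meet in 0. 1a->1: no, ab/baa meet in 1. Open state 2: 1a->2.
bb: 1b undefined. 1b->0: no, a/bbcb meet in 0. 1b->1: ok.
cc: 1c undefined. 1c->0: no, a/acbca meet in 0. 1c->1: no, ab/bbcb meet in 1. 1c->2: no, cab/bbcb meet in 2 with "b" left. Open state 3: 1c->3.
baa: 2a undefined. 2a->0: no, a/baa meet in 0. 2a->1: no, ab/baa meet in 1. 2a->2: ok.
bac: 2c undefined. 2c->0: no, a/caca meet in 0. 2c->1: ok.
cab: 2b undefined. 2b->0: ok.
ccb: 3b undefined. 3b->0: no, a/bbcb meet in 0. 3b->1: no, ab/bbcb meet in 1. 3b->2: ok.
bbcc: 3c undefined. 3c->0: ok.
acbca: 3a undefined. 3a->0: no, a/acbca meet in 0. 3a->1: no, ab/acbca meet in 1. 3a->2: ok.
All examples now run through 4 states with every (state, symbol) defined. Accept strings end in {0,1}, Reject strings end in {2,3}; accept={0,1}.

states=4 start=0 accept={0,1} delta: 0a->0 0b->1 0c->1 1a->2 1b->1 1c->3 2a->2 2b->0 2c->1 3a->2 3b->2 3c->0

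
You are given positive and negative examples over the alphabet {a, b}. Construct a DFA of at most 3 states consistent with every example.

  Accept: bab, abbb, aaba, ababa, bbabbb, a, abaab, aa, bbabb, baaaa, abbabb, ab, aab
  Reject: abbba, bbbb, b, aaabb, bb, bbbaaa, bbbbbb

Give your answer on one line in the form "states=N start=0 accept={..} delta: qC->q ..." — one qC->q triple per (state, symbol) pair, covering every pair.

Fold the examples into a partial DFA from state 0: repeatedly fix the first undefined (state, symbol) met by the shortest-then-alphabetical prefix, trying targets in increasing order and rejecting any under which an Accept and a Reject string meet in one state with the same remainder; add a state when all current targets are rejected. Accepting states are where Accept strings end.
a: 0a undefined. 0a->0: no, ab/b meet in 0 with "b" left. Open state 1: 0a->1.
b: 0b undefined. 0b->0: ok.
aa: 1a undefined. 1a->0: no, aaba/bbbaaa meet in 1. 1a->1: no, a/bbbaaa meet in 1. Open state 2: 1a->2.
ab: 1b undefined. 1b->0: no, bab/bbbb meet in 0. 1b->1: no, aa/abbba meet in 2. 1b->2: ok.
aaa: 2a undefined. 2a->0: ok.
aab: 2b undefined. 2b->0: no, abbb/bbbb meet in 0. 2b->1: ok.
All examples now run through 3 states with every (state, symbol) defined. Accept strings end in {1,2}, Reject strings end in {0}; accept={1,2}.

states=3 start=0 accept={1,2} delta: 0a->1 0b->0 1a->2 1b->2 2a->0 2b->1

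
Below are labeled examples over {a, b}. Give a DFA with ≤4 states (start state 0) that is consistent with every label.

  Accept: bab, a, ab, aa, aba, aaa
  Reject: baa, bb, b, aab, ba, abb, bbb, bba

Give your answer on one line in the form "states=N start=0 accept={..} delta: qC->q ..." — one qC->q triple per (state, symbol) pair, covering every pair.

states=4 start=0 accept={0,1} delta: 0a->1 0b->2 1a->0 1b->0 2a->3 2b->2 3a->2 3b->0

State merging on the prefix tree: take the shortest (then alphabetical) example prefix whose next move is undefined and point that move at state 0, else 1, else 2, ...; a target is out if some Accept/Reject pair would then sit in one state with the same input left (inseparable). If every existing state is out, open a new one.
a: 0a undefined. 0a->0: no, ab/b meet in 0 with "b" left. Open state 1: 0a->1.
b: 0b undefined. 0b->0: no, a/ba meet in 1. 0b->1: no, bab/aab meet in 1 with "ab" left. Open state 2: 0b->2.
aa: 1a undefined. 1a->0: ok.
ab: 1b undefined. 1b->0: ok.
ba: 2a undefined. 2a->0: no, bab/b meet in 2. 2a->1: no, bab/baa meet in 0. 2a->2: no, bab/bb meet in 2 with "b" left. Open state 3: 2a->3.
bb: 2b undefined. 2b->0: no, a/bba meet in 1. 2b->1: no, a/bb meet in 1. 2b->2: ok.
baa: 3a undefined. 3a->0: no, ab/baa meet in 0. 3a->1: no, a/baa meet in 1. 3a->2: ok.
bab: 3b undefined. 3b->0: ok.
All examples now run through 4 states with every (state, symbol) defined. Accept strings end in {0,1}, Reject strings end in {2,3}; accept={0,1}.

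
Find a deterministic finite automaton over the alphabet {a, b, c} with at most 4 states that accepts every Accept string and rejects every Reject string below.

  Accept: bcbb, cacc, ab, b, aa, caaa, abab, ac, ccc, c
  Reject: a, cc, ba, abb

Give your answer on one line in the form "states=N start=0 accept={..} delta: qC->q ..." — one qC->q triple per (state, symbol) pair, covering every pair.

Fold the examples into a partial DFA from state 0: repeatedly fix the first undefined (state, symbol) met by the shortest-then-alphabetical prefix, trying targets in increasing order and rejecting any under which an Accept and a Reject string meet in one state with the same remainder; add a state when all current targets are rejected. Accepting states are where Accept strings end.
a: 0a undefined. 0a->0: no, aa/a meet in 0. Open state 1: 0a->1.
b: 0b undefined. 0b->0: ok.
c: 0c undefined. 0c->0: no, bcbb/cc meet in 0. 0c->1: no, bcbb/abb meet in 1 with "bb" left. Open state 2: 0c->2.
aa: 1a undefined. 1a->0: ok.
ab: 1b undefined. 1b->0: no, ab/abb meet in 0. 1b->1: no, ab/a meet in 1. 1b->2: ok.
ac: 1c undefined. 1c->0: ok.
ca: 2a undefined. 2a->0: no, cacc/cc meet in 2 with "c" left. 2a->1: no, caaa/a meet in 1. 2a->2: no, abab/abb meet in 2 with "b" left. Open state 3: 2a->3.
cc: 2c undefined. 2c->0: no, b/cc meet in 0. 2c->1: ok.
abb: 2b undefined. 2b->0: no, bcbb/abb meet in 0. 2b->1: ok.
caa: 3a undefined. 3a->0: no, caaa/a meet in 1. 3a->1: ok.
cac: 3c undefined. 3c->0: ok.
abab: 3b undefined. 3b->0: ok.
All examples now run through 4 states with every (state, symbol) defined. Accept strings end in {0,2}, Reject strings end in {1}; accept={0,2}.

states=4 start=0 accept={0,2} delta: 0a->1 0b->0 0c->2 1a->0 1b->2 1c->0 2a->3 2b->1 2c->1 3a->1 3b->0 3c->0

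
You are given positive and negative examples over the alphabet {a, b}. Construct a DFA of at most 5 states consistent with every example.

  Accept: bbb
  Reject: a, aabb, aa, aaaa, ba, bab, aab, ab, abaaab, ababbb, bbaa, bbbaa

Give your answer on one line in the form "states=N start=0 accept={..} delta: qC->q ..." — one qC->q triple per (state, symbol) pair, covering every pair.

states=4 start=0 accept={3} delta: 0a->0 0b->1 1a->1 1b->2 2a->0 2b->3 3a->0 3b->0

State merging on the prefix tree: take the shortest (then alphabetical) example prefix whose next move is undefined and point that move at state 0, else 1, else 2, ...; a target is out if some Accept/Reject pair would then sit in one state with the same input left (inseparable). If every existing state is out, open a new one.
a: 0a undefined. 0a->0: ok.
b: 0b undefined. 0b->0: no, bbb/a meet in 0. Open state 1: 0b->1.
ba: 1a undefined. 1a->0: no, bbb/ababbb meet in 1 with "bb" left. 1a->1: ok.
bb: 1b undefined. 1b->0: no, bbb/ba meet in 1. 1b->1: no, bbb/aabb meet in 1. Open state 2: 1b->2.
bba: 2a undefined. 2a->0: ok.
bbb: 2b undefined. 2b->0: no, bbb/a meet in 0. 2b->1: no, bbb/ba meet in 1. 2b->2: no, bbb/aabb meet in 2. Open state 3: 2b->3.
bbba: 3a undefined. 3a->0: ok.
ababbb: 3b undefined. 3b->0: ok.
All examples now run through 4 states with every (state, symbol) defined. Accept strings end in {3}, Reject strings end in {0,1,2}; accept={3}.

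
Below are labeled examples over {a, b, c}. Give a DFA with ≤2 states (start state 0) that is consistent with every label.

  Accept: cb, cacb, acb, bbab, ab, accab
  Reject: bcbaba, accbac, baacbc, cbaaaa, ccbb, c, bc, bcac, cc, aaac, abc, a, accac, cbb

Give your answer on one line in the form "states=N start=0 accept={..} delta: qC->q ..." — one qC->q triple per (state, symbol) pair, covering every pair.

states=2 start=0 accept={1} delta: 0a->0 0b->1 0c->0 1a->0 1b->0 1c->0

Fold the examples into a partial DFA from state 0: repeatedly fix the first undefined (state, symbol) met by the shortest-then-alphabetical prefix, trying targets in increasing order and rejecting any under which an Accept and a Reject string meet in one state with the same remainder; add a state when all current targets are rejected. Accepting states are where Accept strings end.
a: 0a undefined. 0a->0: ok.
b: 0b undefined. 0b->0: no, bbab/a meet in 0. Open state 1: 0b->1.
c: 0c undefined. 0c->0: ok.
ba: 1a undefined. 1a->0: ok.
bb: 1b undefined. 1b->0: ok.
bc: 1c undefined. 1c->0: ok.
All examples now run through 2 states with every (state, symbol) defined. Accept strings end in {1}, Reject strings end in {0}; accept={1}.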